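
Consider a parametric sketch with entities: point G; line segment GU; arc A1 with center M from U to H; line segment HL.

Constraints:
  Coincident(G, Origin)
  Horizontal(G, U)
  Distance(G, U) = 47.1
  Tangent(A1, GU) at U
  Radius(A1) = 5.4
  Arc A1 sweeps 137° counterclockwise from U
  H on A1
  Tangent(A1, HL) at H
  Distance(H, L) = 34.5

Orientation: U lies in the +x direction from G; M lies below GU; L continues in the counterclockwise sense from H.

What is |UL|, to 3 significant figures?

39.3

G is at the origin; GU is horizontal with |GU| = 47.1 and U on the +x side, so U = (47.1, 0.00). Since A1 is tangent to GU there, MU ⟂ GU, so M = U + (0, -5.4) = (47.1, -5.40). On A1, U sits at bearing 90° from M; a 137° counterclockwise sweep puts H at bearing 227°, so H = M + 5.4·(cos 227°, sin 227°) = (43.4, -9.35). Since A1 is tangent to HL there, MH ⟂ HL, so HL runs along (−sin 227°, cos 227°); with |HL| = 34.5, L = (68.6, -32.9). Then |UL| = |L − U| = 39.3.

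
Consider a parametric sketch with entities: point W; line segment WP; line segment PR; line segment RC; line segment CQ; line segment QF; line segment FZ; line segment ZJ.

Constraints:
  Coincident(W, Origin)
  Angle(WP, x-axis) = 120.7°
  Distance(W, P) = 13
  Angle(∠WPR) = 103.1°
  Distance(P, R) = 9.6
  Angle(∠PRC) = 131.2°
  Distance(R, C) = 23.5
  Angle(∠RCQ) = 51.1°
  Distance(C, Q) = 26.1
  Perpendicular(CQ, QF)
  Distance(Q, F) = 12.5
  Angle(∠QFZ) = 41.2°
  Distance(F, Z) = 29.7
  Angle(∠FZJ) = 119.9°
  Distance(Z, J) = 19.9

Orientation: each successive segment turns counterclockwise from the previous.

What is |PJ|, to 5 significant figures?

48.693

∠QFZ = 41.2° gives FZ at -115.90° from the x-axis; with |FZ| = 29.7, Z = (-16.292, -21.032). ∠FZJ = 119.9° gives ZJ at -55.800° from the x-axis; with |ZJ| = 19.9, J = (-5.1069, -37.491). Then |PJ| = |J − P| = 48.693.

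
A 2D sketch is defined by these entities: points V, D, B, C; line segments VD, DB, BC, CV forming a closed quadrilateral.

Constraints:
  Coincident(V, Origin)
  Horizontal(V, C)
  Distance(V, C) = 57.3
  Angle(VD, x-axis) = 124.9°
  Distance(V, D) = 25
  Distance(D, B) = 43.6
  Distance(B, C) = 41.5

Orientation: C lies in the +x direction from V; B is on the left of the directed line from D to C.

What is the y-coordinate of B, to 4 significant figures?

29.70

V is at the origin; VC is horizontal with |VC| = 57.3 and C in +x, so C = (57.3, 0). VD runs at 124.9° with |VD| = 25.0, so D = (-14.30, 20.50). B is determined by |DB| = 43.6 and |BC| = 41.5 together: it lies at the intersection of circle(D, 43.6) and circle(C, 41.5). With |DC| = 74.48, the foot of the radical line on DC is 38.44 from D and the perpendicular offset is √(43.6² − 38.44²) = 20.57. Taking the left-of-DC solution: B = (28.32, 29.70).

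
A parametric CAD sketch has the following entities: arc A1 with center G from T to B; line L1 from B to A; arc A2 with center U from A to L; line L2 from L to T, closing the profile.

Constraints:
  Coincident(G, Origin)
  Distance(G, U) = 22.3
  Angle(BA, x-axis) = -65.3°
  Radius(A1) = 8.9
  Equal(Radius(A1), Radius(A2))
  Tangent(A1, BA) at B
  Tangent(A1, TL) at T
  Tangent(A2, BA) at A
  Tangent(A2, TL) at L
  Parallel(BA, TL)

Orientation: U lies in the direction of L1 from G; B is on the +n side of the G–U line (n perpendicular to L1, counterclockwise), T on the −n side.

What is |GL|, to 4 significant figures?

24.01

Tangency of A1 to both parallel lines with radius 8.9 puts B and T at G ± 8.9·n: B = (8.086, 3.719), T = (-8.086, -3.719). Equal radii place A and L the same way about U: A = U + 8.9·n = (17.40, -16.54), L = U − 8.9·n = (1.233, -23.98). Then |GL| = |L − G| = 24.01.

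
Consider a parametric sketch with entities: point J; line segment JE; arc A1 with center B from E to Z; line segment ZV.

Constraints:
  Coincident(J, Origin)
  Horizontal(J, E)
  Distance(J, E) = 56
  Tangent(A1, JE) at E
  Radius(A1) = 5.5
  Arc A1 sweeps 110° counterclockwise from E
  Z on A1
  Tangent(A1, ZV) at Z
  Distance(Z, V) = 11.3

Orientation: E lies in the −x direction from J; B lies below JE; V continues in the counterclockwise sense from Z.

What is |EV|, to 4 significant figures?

18.05

J is at the origin; J and E share the same y with |JE| = 56.0 and E on the −x side, so E = (-56.00, 0.000). Tangency of A1 to JE means the radius BE is perpendicular to JE, so B = E + (0, -5.5) = (-56.00, -5.500). On A1, E sits at bearing 90° from B; a 110° counterclockwise sweep puts Z at bearing 200°, so Z = B + 5.5·(cos 200°, sin 200°) = (-61.17, -7.381). A1 meets ZV tangentially, so BZ is at right angles to ZV, so ZV runs along (−sin 200°, cos 200°); with |ZV| = 11.3, V = (-57.30, -18.00). Then |EV| = |V − E| = 18.05.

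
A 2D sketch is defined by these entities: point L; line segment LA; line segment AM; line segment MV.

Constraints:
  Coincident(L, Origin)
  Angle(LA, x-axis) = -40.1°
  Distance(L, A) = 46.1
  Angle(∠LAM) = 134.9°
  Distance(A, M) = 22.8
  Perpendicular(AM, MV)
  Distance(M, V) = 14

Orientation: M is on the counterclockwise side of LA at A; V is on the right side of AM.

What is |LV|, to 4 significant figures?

72.38

∠LAM = 134.9°, so AM runs at -40.1° + (180° − 134.9°) = 5.000° from the x-axis; with |AM| = 22.8, M = A + 22.8·(cos 5.000°, sin 5.000°) = (57.98, -27.71). The perpendicularity gives MV at right angles to AM; with |MV| = 14.0 on the right of AM, V = M + 14.0·(0.08716, -0.9962) = (59.20, -41.65). Then |LV| = |V − L| = 72.38.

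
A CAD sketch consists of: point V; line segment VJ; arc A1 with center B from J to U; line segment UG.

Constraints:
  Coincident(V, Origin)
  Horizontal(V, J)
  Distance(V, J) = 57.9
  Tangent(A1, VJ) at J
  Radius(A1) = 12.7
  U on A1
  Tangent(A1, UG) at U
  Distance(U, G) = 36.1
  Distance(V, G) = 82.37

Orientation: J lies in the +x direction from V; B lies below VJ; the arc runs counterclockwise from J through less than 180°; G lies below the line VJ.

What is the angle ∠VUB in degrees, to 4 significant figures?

127.3°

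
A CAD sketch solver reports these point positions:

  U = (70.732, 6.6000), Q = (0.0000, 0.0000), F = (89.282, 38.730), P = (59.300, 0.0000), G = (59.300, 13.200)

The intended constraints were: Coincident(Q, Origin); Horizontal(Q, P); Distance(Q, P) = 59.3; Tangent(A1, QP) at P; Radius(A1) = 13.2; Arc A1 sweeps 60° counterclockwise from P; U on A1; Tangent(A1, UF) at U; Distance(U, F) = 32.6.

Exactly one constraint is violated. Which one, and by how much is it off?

Distance(U, F) = 32.6 — off by 4.50.

Q = (0.00, 0.00) ✓; Q.y = 0.00, P.y = 0.00 ✓; |QP| = 59.30 ✓; ∠(GP, PQ) = 90.00° ✓; |GP| = 13.20 ✓; bearing(G→U) − bearing(G→P) = 60.00° ✓; |GU| = 13.20 ✓; ∠(GU, UF) = 90.00° ✓; |UF| = 37.10 ✗.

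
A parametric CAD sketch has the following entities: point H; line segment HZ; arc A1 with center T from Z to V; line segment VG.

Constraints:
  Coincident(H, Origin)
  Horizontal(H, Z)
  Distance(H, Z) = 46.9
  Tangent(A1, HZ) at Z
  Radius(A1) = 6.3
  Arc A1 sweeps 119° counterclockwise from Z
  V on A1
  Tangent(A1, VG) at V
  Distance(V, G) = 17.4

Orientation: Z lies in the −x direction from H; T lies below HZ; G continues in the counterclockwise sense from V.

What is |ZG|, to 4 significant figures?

24.75

H is at the origin; HZ is horizontal with |HZ| = 46.9 and Z on the −x side, so Z = (-46.90, 0.000). Tangency of A1 to HZ means the radius TZ is perpendicular to HZ, so T = Z + (0, -6.3) = (-46.90, -6.300). On A1, Z sits at bearing 90° from T; a 119° counterclockwise sweep puts V at bearing 209°, so V = T + 6.3·(cos 209°, sin 209°) = (-52.41, -9.354). Tangency of A1 to VG means the radius TV is perpendicular to VG, so VG runs along (−sin 209°, cos 209°); with |VG| = 17.4, G = (-43.97, -24.57). Then |ZG| = |G − Z| = 24.75.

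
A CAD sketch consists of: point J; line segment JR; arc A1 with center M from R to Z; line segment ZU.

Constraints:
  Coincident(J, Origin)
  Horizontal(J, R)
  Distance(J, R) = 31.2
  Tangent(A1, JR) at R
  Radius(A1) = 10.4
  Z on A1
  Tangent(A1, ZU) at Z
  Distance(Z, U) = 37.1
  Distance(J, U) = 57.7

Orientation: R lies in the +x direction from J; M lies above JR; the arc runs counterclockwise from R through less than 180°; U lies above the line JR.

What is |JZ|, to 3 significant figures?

43.3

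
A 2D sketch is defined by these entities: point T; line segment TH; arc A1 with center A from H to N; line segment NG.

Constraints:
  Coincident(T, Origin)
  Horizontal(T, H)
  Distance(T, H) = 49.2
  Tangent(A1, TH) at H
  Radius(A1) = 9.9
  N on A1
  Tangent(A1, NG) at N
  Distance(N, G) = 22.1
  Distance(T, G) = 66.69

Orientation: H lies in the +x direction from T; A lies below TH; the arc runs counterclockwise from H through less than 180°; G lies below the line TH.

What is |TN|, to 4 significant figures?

45.66

Checks: |AN| = 9.900 ✓; ∠(AN, NG) = 90.00° ✓; |NG| = 22.10 ✓; |TG| = 66.69 ✓.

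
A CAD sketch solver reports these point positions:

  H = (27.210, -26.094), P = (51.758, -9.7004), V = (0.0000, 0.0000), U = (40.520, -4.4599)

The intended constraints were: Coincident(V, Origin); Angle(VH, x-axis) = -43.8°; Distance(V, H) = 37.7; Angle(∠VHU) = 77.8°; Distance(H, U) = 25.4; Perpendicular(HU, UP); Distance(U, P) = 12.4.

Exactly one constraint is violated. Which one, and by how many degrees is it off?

Perpendicular(HU, UP) — off by 6.60°.

V = (0.00, 0.00) ✓; VH at -43.80° ✓; |VH| = 37.70 ✓; ∠VHU = 77.80° ✓; |HU| = 25.40 ✓; ∠(HU, UP) = 83.40° ✗; |UP| = 12.40 ✓.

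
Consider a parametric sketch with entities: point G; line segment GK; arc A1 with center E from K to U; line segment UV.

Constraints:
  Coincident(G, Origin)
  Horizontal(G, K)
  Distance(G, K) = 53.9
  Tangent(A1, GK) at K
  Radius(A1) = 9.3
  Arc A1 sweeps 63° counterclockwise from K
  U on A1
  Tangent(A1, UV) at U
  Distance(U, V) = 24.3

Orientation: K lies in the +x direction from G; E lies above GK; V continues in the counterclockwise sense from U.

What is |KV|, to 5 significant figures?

32.980

On A1, K sits at bearing -90° from E; a 63° counterclockwise sweep puts U at bearing -27°, so U = E + 9.3·(cos -27°, sin -27°) = (62.186, 5.0779). Tangency of A1 to UV means the radius EU is perpendicular to UV, so UV runs along (−sin -27°, cos -27°); with |UV| = 24.3, V = (73.218, 26.729). Then |KV| = |V − K| = 32.980.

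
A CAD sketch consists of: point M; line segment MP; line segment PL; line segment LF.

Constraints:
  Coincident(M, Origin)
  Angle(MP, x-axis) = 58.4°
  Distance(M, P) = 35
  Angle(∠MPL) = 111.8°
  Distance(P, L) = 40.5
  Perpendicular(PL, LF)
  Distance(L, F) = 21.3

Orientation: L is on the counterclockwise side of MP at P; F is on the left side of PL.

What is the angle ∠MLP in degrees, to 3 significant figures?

31.3°

M is at the origin; MP runs at 58.4° with length 35.0, so P = 35.0·(cos 58.4°, sin 58.4°) = (18.3, 29.8). ∠MPL = 111.8°, so PL runs at 58.4° + (180° − 111.8°) = 127° from the x-axis; with |PL| = 40.5, L = P + 40.5·(cos 127°, sin 127°) = (-5.81, 62.3). Then cos ∠MLP = LM·LP / (|LM||LP|), giving 31.3°.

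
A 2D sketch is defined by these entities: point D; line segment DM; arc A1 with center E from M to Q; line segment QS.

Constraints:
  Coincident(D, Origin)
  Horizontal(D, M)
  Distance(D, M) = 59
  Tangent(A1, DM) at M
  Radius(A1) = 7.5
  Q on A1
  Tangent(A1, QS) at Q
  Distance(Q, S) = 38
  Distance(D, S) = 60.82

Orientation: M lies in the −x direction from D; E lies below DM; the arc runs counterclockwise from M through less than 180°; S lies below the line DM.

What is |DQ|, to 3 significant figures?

66.2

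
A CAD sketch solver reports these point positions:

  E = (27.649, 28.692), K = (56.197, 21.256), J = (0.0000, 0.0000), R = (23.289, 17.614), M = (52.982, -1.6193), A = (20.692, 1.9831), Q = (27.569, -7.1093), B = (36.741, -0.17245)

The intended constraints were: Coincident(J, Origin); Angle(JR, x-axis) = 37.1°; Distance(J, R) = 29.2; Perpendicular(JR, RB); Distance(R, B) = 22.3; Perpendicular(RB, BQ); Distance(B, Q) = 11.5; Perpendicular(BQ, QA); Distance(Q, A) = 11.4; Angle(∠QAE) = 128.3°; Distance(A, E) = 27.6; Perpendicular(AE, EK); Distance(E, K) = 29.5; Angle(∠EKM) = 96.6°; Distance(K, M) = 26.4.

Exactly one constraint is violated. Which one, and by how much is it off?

Distance(K, M) = 26.4 — off by 3.30.

J = (0.00, 0.00) ✓; JR at 37.10° ✓; |JR| = 29.20 ✓; ∠(JR, RB) = 90.00° ✓; |RB| = 22.30 ✓; ∠(RB, BQ) = 90.00° ✓; |BQ| = 11.50 ✓; ∠(BQ, QA) = 90.00° ✓; |QA| = 11.40 ✓; ∠QAE = 128.3° ✓; |AE| = 27.60 ✓; ∠(AE, EK) = 90.00° ✓; |EK| = 29.50 ✓; ∠EKM = 96.60° ✓; |KM| = 23.10 ✗.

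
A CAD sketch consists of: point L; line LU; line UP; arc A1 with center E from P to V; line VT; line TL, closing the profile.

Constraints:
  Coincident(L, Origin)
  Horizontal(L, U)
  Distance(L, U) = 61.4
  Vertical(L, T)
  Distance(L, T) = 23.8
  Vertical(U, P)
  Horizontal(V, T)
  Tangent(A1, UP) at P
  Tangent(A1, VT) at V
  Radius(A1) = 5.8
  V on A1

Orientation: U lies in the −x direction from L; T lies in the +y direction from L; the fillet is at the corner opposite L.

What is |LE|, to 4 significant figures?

58.44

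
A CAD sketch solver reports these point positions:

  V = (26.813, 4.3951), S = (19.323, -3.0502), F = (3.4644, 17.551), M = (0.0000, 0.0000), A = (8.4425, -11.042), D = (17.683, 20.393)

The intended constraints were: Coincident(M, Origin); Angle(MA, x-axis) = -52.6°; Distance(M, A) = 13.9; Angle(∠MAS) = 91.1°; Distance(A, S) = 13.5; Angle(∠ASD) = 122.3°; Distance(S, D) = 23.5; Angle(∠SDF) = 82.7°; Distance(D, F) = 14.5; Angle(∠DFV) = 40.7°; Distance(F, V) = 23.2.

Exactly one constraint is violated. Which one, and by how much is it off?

Distance(F, V) = 23.2 — off by 3.60.

M = (0.00, 0.00) ✓; MA at -52.60° ✓; |MA| = 13.90 ✓; ∠MAS = 91.10° ✓; |AS| = 13.50 ✓; ∠ASD = 122.3° ✓; |SD| = 23.50 ✓; ∠SDF = 82.70° ✓; |DF| = 14.50 ✓; ∠DFV = 40.70° ✓; |FV| = 26.80 ✗.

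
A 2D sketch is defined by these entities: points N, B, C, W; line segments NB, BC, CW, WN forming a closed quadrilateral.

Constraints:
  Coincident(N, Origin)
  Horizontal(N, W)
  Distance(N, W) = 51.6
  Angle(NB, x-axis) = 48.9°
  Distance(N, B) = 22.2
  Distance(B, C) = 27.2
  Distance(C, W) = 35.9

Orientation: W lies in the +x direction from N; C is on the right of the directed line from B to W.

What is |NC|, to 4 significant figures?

20.09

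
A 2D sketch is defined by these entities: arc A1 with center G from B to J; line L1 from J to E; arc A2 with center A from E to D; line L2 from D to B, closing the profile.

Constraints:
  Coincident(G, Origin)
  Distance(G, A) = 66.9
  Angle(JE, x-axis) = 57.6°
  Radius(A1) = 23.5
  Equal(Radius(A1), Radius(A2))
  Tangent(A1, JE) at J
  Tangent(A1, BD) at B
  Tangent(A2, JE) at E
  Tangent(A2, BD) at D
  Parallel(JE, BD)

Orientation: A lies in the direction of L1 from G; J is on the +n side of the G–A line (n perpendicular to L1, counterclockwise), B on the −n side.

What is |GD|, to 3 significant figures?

70.9

The slot axis is L1's direction at 57.6°, so u = (cos 57.6°, sin 57.6°) = (0.536, 0.844) and n = (−sin 57.6°, cos 57.6°) = (-0.844, 0.536). G is at the origin and A lies 66.9 along u from G, so A = 66.9·u = (35.8, 56.5). Tangency of A1 to both parallel lines with radius 23.5 puts J and B at G ± 23.5·n: J = (-19.8, 12.6), B = (19.8, -12.6). Equal radii place E and D the same way about A: E = A + 23.5·n = (16.0, 69.1), D = A − 23.5·n = (55.7, 43.9). Then |GD| = |D − G| = 70.9.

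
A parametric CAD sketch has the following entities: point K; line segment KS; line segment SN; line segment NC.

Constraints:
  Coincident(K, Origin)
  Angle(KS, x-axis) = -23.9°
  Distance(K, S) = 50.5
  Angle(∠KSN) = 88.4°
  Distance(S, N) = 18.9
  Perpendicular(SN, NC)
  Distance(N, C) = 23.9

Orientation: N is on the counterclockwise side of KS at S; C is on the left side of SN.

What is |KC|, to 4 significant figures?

31.82

K is at the origin; KS runs at -23.9° with length 50.5, so S = 50.5·(cos -23.9°, sin -23.9°) = (46.17, -20.46). ∠KSN = 88.4°, so SN runs at -23.9° + (180° − 88.4°) = 67.70° from the x-axis; with |SN| = 18.9, N = S + 18.9·(cos 67.70°, sin 67.70°) = (53.34, -2.973). SN ⟂ NC; with |NC| = 23.9 on the left of SN, C = N + 23.9·(-0.9252, 0.3795) = (31.23, 6.096). Then |KC| = |C − K| = 31.82.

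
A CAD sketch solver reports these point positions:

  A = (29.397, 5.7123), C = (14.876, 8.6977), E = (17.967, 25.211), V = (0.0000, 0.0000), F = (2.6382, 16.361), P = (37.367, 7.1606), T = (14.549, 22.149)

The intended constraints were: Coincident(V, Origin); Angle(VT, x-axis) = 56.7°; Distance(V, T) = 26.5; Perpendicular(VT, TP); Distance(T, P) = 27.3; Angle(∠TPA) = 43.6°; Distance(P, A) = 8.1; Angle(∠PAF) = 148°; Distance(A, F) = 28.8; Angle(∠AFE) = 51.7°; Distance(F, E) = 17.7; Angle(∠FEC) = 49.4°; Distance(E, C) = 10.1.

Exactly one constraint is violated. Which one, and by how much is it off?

Distance(E, C) = 10.1 — off by 6.70.

V = (0.00, 0.00) ✓; VT at 56.70° ✓; |VT| = 26.50 ✓; ∠(VT, TP) = 90.00° ✓; |TP| = 27.30 ✓; ∠TPA = 43.60° ✓; |PA| = 8.101 ✓; ∠PAF = 148.0° ✓; |AF| = 28.80 ✓; ∠AFE = 51.70° ✓; |FE| = 17.70 ✓; ∠FEC = 49.40° ✓; |EC| = 16.80 ✗.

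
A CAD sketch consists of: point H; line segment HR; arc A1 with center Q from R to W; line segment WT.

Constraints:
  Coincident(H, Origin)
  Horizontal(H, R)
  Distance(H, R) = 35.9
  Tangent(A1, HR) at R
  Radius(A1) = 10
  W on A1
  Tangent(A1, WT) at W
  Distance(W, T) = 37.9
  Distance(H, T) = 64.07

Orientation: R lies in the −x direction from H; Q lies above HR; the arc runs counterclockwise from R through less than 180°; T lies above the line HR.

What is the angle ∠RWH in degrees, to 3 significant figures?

96.0°

H is at the origin; H and R share the same y with |HR| = 35.9 and R on the −x side, so R = (-35.9, 0.00). A1 meets HR tangentially, so QR is at right angles to HR, so Q = R + (0, 10) = (-35.9, 10.0). Since QW ⟂ WT (tangency), |QT| = √(10.0² + 37.9²) = 39.2 regardless of where W sits on A1. So T lies on both circle(H, 64.07) and circle(Q, 39.2); the above-HR intersection is T = (-41.5, 48.8). W is the foot of the tangent from T: W = (-26.7, 13.9).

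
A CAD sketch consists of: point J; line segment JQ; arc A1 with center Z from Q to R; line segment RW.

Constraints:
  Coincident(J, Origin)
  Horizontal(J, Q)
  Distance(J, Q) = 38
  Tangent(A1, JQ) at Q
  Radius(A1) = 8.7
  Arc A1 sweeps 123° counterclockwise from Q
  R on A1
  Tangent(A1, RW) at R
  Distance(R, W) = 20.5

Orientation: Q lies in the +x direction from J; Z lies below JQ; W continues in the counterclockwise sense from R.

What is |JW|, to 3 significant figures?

51.9

J is at the origin; J and Q share the same y with |JQ| = 38.0 and Q on the +x side, so Q = (38.0, 0.00). A1 meets JQ tangentially, so ZQ is at right angles to JQ, so Z = Q + (0, -8.7) = (38.0, -8.70). On A1, Q sits at bearing 90° from Z; a 123° counterclockwise sweep puts R at bearing 213°, so R = Z + 8.7·(cos 213°, sin 213°) = (30.7, -13.4). Since A1 is tangent to RW there, ZR ⟂ RW, so RW runs along (−sin 213°, cos 213°); with |RW| = 20.5, W = (41.9, -30.6). Then |JW| = |W − J| = 51.9.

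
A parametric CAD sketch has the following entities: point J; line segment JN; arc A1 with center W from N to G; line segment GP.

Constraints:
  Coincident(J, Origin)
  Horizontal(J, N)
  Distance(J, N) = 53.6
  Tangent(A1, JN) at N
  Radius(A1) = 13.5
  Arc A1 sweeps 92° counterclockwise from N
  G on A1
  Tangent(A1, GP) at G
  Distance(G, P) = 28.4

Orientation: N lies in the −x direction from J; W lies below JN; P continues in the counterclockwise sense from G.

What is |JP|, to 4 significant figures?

78.51

On A1, N sits at bearing 90° from W; a 92° counterclockwise sweep puts G at bearing 182°, so G = W + 13.5·(cos 182°, sin 182°) = (-67.09, -13.97). The tangent condition forces WG to be normal to GP, so GP runs along (−sin 182°, cos 182°); with |GP| = 28.4, P = (-66.10, -42.35). Then |JP| = |P − J| = 78.51.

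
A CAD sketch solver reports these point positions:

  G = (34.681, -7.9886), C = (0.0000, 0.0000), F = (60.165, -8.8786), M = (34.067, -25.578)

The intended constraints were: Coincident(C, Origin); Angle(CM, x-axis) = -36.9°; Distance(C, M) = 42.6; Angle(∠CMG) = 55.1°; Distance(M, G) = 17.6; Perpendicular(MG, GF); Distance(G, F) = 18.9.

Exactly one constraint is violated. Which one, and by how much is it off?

Distance(G, F) = 18.9 — off by 6.60.

C = (0.00, 0.00) ✓; CM at -36.90° ✓; |CM| = 42.60 ✓; ∠CMG = 55.10° ✓; |MG| = 17.60 ✓; ∠(MG, GF) = 90.00° ✓; |GF| = 25.50 ✗.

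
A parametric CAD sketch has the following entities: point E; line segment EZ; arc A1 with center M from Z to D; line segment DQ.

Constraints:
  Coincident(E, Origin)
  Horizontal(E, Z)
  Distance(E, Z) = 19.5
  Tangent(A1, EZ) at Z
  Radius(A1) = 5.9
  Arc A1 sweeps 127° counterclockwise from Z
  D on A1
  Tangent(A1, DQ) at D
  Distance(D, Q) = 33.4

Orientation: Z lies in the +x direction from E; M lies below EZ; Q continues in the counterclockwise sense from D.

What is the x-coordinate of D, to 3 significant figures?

14.8

E is at the origin; EZ is horizontal with |EZ| = 19.5 and Z on the +x side, so Z = (19.5, 0.00). Tangency of A1 to EZ means the radius MZ is perpendicular to EZ, so M = Z + (0, -5.9) = (19.5, -5.90). On A1, Z sits at bearing 90° from M; a 127° counterclockwise sweep puts D at bearing 217°, so D = M + 5.9·(cos 217°, sin 217°) = (14.8, -9.45). So D.x = 14.8.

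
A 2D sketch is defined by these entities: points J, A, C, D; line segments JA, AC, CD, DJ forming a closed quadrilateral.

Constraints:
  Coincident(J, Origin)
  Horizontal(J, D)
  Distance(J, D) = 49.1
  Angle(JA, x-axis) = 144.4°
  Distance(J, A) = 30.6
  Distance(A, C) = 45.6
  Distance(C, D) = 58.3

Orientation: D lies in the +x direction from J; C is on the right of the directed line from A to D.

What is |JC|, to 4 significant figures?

23.40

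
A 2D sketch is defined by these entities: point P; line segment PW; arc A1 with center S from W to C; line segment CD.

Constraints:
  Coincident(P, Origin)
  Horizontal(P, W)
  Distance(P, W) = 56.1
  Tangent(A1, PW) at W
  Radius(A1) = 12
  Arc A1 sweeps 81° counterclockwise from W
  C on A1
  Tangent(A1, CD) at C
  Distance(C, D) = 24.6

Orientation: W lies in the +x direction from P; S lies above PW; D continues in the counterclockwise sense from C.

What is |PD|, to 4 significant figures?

79.62

P is at the origin; P and W share the same y with |PW| = 56.1 and W on the +x side, so W = (56.10, 0.000). A1 meets PW tangentially, so SW is at right angles to PW, so S = W + (0, 12) = (56.10, 12.00). On A1, W sits at bearing -90° from S; an 81° counterclockwise sweep puts C at bearing -9°, so C = S + 12.0·(cos -9°, sin -9°) = (67.95, 10.12). A1 meets CD tangentially, so SC is at right angles to CD, so CD runs along (−sin -9°, cos -9°); with |CD| = 24.6, D = (71.80, 34.42). Then |PD| = |D − P| = 79.62.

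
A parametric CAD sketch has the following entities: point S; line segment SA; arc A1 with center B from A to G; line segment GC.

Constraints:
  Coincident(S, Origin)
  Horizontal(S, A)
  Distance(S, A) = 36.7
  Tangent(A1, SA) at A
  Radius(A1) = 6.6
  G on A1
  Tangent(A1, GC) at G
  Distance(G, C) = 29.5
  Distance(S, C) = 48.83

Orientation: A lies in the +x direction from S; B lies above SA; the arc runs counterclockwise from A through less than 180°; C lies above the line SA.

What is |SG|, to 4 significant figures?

43.79

S is at the origin; SA is horizontal with |SA| = 36.7 and A on the +x side, so A = (36.70, 0.000). A1 meets SA tangentially, so BA is at right angles to SA, so B = A + (0, 6.6) = (36.70, 6.600). Since BG ⟂ GC (tangency), |BC| = √(6.6² + 29.5²) = 30.23 regardless of where G sits on A1. So C lies on both circle(S, 48.83) and circle(B, 30.23); the above-SA intersection is C = (32.41, 36.52). G is the foot of the tangent from C: G = (42.87, 8.940).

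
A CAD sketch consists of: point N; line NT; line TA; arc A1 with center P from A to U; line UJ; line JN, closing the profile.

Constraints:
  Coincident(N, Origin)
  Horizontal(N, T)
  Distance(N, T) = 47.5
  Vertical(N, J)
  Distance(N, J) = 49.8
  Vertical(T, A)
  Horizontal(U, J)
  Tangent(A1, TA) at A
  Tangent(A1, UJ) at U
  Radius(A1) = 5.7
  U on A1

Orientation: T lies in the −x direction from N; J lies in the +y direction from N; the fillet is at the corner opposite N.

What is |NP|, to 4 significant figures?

60.76

N and J share the same x with |NJ| = 49.8 and J on the +y side, so J = (0.000, 49.80). The virtual corner opposite N is at (-47.50, 49.80). Since A1 is tangent to TA there, PA ⟂ TA and A1 meets UJ tangentially, so PU is at right angles to UJ, with radius 5.7, so the center P sits 5.7 in from both sides at P = (-41.80, 44.10). Then |NP| = |P − N| = 60.76.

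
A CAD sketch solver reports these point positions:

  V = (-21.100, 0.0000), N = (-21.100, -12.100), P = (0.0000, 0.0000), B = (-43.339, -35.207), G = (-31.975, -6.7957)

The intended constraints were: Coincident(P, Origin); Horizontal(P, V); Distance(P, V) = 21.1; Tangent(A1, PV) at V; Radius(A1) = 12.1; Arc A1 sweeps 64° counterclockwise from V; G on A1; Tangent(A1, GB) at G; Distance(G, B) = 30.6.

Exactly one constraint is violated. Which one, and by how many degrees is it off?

Tangent(A1, GB) at G — off by 4.20°.

P = (0.00, 0.00) ✓; P.y = 0.00, V.y = 0.00 ✓; |PV| = 21.10 ✓; ∠(NV, VP) = 90.00° ✓; |NV| = 12.10 ✓; bearing(N→G) − bearing(N→V) = 64.00° ✓; |NG| = 12.10 ✓; ∠(NG, GB) = 85.80° ✗; |GB| = 30.60 ✓.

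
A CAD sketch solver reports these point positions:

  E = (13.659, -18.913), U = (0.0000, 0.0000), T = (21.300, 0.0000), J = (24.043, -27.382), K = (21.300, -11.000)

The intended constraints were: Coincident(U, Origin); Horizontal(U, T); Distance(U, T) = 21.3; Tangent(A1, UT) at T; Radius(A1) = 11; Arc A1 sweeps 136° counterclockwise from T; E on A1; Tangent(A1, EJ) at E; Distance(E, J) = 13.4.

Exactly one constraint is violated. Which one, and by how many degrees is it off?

Tangent(A1, EJ) at E — off by 4.80°.

U = (0.00, 0.00) ✓; U.y = 0.00, T.y = 0.00 ✓; |UT| = 21.30 ✓; ∠(KT, TU) = 90.00° ✓; |KT| = 11.00 ✓; bearing(K→E) − bearing(K→T) = 136.0° ✓; |KE| = 11.00 ✓; ∠(KE, EJ) = 85.20° ✗; |EJ| = 13.40 ✓.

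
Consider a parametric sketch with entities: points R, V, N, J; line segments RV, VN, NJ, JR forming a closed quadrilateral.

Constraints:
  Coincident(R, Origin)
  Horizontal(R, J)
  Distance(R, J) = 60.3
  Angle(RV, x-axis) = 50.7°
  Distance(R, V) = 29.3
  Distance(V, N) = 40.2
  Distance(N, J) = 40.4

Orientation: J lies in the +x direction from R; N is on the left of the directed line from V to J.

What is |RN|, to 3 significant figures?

67.9

R is at the origin; R and J share the same y with |RJ| = 60.3 and J in +x, so J = (60.3, 0). RV runs at 50.7° with |RV| = 29.3, so V = (18.6, 22.7). N is determined by |VN| = 40.2 and |NJ| = 40.4 together: it lies at the intersection of circle(V, 40.2) and circle(J, 40.4). With |VJ| = 47.5, the foot of the radical line on VJ is 23.6 from V and the perpendicular offset is √(40.2² − 23.6²) = 32.6. Taking the left-of-VJ solution: N = (54.8, 40.0).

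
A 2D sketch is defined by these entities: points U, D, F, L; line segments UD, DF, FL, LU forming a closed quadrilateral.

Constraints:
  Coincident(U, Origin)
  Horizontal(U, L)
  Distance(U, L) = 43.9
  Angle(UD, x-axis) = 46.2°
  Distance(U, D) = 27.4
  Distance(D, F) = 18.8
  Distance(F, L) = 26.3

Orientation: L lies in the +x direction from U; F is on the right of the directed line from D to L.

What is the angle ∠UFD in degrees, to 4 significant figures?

97.43°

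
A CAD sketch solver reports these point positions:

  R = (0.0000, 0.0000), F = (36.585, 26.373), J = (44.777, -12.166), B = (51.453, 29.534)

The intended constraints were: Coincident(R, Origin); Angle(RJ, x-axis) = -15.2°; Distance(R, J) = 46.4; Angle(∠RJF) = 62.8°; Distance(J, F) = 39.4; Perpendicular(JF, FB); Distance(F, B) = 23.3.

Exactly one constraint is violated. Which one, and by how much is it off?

Distance(F, B) = 23.3 — off by 8.10.

R = (0.00, 0.00) ✓; RJ at -15.20° ✓; |RJ| = 46.40 ✓; ∠RJF = 62.80° ✓; |JF| = 39.40 ✓; ∠(JF, FB) = 90.00° ✓; |FB| = 15.20 ✗.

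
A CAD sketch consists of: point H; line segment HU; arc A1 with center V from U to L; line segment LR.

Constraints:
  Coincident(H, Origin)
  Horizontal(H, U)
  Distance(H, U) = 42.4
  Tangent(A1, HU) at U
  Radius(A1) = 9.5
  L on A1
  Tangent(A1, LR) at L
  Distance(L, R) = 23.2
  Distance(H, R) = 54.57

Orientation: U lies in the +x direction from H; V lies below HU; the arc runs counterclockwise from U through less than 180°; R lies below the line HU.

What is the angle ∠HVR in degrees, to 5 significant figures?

102.23°

Checks: |VU| = 9.500 ✓; |VL| = 9.500 ✓; ∠(VL, LR) = 90.00° ✓; |LR| = 23.20 ✓; |HR| = 54.57 ✓.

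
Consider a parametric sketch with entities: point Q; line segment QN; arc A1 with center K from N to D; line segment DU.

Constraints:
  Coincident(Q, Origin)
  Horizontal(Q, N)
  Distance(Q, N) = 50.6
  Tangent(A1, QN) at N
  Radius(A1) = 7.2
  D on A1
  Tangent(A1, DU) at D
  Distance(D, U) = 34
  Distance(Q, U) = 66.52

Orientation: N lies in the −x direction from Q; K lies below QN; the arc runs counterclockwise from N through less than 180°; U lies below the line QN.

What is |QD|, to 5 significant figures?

58.305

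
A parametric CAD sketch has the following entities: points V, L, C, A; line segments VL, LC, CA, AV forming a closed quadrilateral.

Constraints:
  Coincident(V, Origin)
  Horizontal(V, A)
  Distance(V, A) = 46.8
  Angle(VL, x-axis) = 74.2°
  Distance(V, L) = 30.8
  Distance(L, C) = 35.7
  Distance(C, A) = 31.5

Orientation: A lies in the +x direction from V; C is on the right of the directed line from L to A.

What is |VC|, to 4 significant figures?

16.62

V is at the origin; V and A share the same y with |VA| = 46.8 and A in +x, so A = (46.8, 0). VL runs at 74.2° with |VL| = 30.8, so L = (8.386, 29.64). C is determined by |LC| = 35.7 and |CA| = 31.5 together: it lies at the intersection of circle(L, 35.7) and circle(A, 31.5). With |LA| = 48.52, the foot of the radical line on LA is 27.17 from L and the perpendicular offset is √(35.7² − 27.17²) = 23.16. Taking the right-of-LA solution: C = (15.75, -5.296).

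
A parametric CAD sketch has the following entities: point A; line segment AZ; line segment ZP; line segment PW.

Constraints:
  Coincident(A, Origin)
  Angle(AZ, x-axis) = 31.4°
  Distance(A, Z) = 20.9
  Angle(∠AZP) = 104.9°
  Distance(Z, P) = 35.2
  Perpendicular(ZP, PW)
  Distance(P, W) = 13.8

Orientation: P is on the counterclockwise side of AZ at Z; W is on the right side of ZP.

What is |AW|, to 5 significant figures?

52.935

∠AZP = 104.9°, so ZP runs at 31.4° + (180° − 104.9°) = 106.50° from the x-axis; with |ZP| = 35.2, P = Z + 35.2·(cos 106.50°, sin 106.50°) = (7.8419, 44.640). The perpendicularity gives PW at right angles to ZP; with |PW| = 13.8 on the right of ZP, W = P + 13.8·(0.95882, 0.28402) = (21.074, 48.559). Then |AW| = |W − A| = 52.935.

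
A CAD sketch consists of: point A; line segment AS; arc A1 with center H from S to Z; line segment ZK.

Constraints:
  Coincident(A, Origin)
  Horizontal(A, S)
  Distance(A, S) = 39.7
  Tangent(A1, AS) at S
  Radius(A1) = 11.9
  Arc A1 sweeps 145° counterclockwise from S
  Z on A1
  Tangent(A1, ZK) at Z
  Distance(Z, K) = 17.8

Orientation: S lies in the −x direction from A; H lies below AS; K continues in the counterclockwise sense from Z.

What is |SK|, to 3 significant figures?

32.8

A is at the origin; AS is horizontal with |AS| = 39.7 and S on the −x side, so S = (-39.7, 0.00). Tangency of A1 to AS means the radius HS is perpendicular to AS, so H = S + (0, -11.9) = (-39.7, -11.9). On A1, S sits at bearing 90° from H; a 145° counterclockwise sweep puts Z at bearing 235°, so Z = H + 11.9·(cos 235°, sin 235°) = (-46.5, -21.6). Tangency of A1 to ZK means the radius HZ is perpendicular to ZK, so ZK runs along (−sin 235°, cos 235°); with |ZK| = 17.8, K = (-31.9, -31.9). Then |SK| = |K − S| = 32.8.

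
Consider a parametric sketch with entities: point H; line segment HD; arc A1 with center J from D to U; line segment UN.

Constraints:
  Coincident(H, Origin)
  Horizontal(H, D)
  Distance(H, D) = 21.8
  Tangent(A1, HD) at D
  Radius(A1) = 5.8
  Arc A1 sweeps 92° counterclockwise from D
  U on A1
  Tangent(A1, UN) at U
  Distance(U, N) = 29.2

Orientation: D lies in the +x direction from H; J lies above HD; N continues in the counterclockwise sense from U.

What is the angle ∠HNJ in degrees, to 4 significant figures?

27.83°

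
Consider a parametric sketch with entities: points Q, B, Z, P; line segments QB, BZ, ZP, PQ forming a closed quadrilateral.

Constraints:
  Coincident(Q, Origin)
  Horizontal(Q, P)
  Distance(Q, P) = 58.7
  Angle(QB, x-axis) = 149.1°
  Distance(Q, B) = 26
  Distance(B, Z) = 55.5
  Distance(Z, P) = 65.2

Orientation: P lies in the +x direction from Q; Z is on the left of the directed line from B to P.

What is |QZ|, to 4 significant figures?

54.35

Q is at the origin; QP is horizontal with |QP| = 58.7 and P in +x, so P = (58.7, 0). QB runs at 149.1° with |QB| = 26.0, so B = (-22.31, 13.35). Z is determined by |BZ| = 55.5 and |ZP| = 65.2 together: it lies at the intersection of circle(B, 55.5) and circle(P, 65.2). With |BP| = 82.10, the foot of the radical line on BP is 33.92 from B and the perpendicular offset is √(55.5² − 33.92²) = 43.93. Taking the left-of-BP solution: Z = (18.30, 51.18).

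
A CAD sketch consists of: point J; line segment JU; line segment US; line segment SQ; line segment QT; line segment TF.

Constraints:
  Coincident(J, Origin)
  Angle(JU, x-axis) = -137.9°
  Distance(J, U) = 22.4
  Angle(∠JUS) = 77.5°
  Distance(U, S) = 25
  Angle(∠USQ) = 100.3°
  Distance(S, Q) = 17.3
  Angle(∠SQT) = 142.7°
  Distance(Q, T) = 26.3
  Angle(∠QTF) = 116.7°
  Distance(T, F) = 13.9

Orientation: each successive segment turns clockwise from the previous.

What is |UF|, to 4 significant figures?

40.44

J is at the origin; JU runs at -137.9° with length 22.4, so U = (-16.62, -15.02). ∠JUS = 77.5° gives US at 119.6° from the x-axis; with |US| = 25.0, S = (-28.97, 6.720). ∠USQ = 100.3° gives SQ at 39.90° from the x-axis; with |SQ| = 17.3, Q = (-15.70, 17.82). ∠SQT = 142.7° gives QT at 2.600° from the x-axis; with |QT| = 26.3, T = (10.58, 19.01). ∠QTF = 116.7° gives TF at -60.70° from the x-axis; with |TF| = 13.9, F = (17.38, 6.888). Then |UF| = |F − U| = 40.44.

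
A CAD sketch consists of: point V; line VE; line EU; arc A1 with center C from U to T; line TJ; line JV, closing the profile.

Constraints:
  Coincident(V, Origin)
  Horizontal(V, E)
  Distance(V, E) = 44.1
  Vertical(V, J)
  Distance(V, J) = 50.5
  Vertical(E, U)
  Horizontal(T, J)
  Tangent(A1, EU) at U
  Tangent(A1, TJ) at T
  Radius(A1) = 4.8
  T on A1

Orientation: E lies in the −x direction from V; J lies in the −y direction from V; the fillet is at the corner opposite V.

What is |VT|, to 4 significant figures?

63.99

V is at the origin; VE is horizontal with |VE| = 44.1 and E on the −x side, so E = (-44.10, 0.000). VJ is vertical with |VJ| = 50.5 and J on the −y side, so J = (0.000, -50.50). The virtual corner opposite V is at (-44.10, -50.50). The tangent condition forces CU to be normal to EU and tangency of A1 to TJ means the radius CT is perpendicular to TJ, with radius 4.8, so the center C sits 4.8 in from both sides at C = (-39.30, -45.70). That places the tangent points at U = (-44.10, -45.70) on EU and T = (-39.30, -50.50) on TJ. Then |VT| = |T − V| = 63.99.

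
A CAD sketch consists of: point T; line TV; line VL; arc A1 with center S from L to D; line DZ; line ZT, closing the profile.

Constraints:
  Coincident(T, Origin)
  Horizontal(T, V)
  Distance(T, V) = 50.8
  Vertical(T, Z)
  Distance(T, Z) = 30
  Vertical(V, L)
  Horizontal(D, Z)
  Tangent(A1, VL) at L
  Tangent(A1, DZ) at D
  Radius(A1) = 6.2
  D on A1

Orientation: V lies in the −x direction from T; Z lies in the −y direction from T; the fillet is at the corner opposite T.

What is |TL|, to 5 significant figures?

56.099

T is at the origin; T and V share the same y with |TV| = 50.8 and V on the −x side, so V = (-50.800, 0.0000). T and Z share the same x with |TZ| = 30.0 and Z on the −y side, so Z = (0.0000, -30.000). The virtual corner opposite T is at (-50.800, -30.000). A1 meets VL tangentially, so SL is at right angles to VL and the tangent condition forces SD to be normal to DZ, with radius 6.2, so the center S sits 6.2 in from both sides at S = (-44.600, -23.800). That places the tangent points at L = (-50.800, -23.800) on VL and D = (-44.600, -30.000) on DZ. Then |TL| = |L − T| = 56.099.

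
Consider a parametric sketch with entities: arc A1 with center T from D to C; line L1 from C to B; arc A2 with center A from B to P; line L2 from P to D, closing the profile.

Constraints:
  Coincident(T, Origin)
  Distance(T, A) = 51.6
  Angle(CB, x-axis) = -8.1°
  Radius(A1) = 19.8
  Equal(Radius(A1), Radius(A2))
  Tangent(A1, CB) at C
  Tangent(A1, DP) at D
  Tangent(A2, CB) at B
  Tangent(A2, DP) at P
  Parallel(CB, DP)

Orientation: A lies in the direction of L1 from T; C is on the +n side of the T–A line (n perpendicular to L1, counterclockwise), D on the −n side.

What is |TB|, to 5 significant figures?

55.268

The slot axis is L1's direction at -8.1°, so u = (cos -8.1°, sin -8.1°) = (0.99002, -0.14090) and n = (−sin -8.1°, cos -8.1°) = (0.14090, 0.99002). T is at the origin and A lies 51.6 along u from T, so A = 51.6·u = (51.085, -7.2705). Tangency of A1 to both parallel lines with radius 19.8 puts C and D at T ± 19.8·n: C = (2.7898, 19.602), D = (-2.7898, -19.602). Equal radii place B and P the same way about A: B = A + 19.8·n = (53.875, 12.332), P = A − 19.8·n = (48.295, -26.873). Then |TB| = |B − T| = 55.268.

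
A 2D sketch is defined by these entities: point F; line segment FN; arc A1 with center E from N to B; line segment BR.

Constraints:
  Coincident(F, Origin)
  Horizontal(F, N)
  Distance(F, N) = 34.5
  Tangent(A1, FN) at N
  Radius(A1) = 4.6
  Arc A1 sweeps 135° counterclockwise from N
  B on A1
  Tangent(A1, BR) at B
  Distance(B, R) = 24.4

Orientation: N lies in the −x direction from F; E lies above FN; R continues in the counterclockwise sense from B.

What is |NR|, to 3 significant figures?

28.7

On A1, N sits at bearing -90° from E; a 135° counterclockwise sweep puts B at bearing 45°, so B = E + 4.6·(cos 45°, sin 45°) = (-31.2, 7.85). Tangency of A1 to BR means the radius EB is perpendicular to BR, so BR runs along (−sin 45°, cos 45°); with |BR| = 24.4, R = (-48.5, 25.1). Then |NR| = |R − N| = 28.7.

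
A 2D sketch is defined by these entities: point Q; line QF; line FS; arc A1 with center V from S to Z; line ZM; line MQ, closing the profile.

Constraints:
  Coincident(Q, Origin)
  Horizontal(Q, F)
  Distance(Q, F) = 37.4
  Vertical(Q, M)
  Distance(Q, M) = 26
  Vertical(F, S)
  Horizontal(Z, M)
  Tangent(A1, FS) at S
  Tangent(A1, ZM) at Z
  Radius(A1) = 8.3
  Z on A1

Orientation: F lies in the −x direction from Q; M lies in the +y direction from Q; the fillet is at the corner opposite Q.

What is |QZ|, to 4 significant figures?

39.02

Q is at the origin; Q and F share the same y with |QF| = 37.4 and F on the −x side, so F = (-37.40, 0.000). QM is vertical with |QM| = 26.0 and M on the +y side, so M = (0.000, 26.00). The virtual corner opposite Q is at (-37.40, 26.00). Tangency of A1 to FS means the radius VS is perpendicular to FS and A1 meets ZM tangentially, so VZ is at right angles to ZM, with radius 8.3, so the center V sits 8.3 in from both sides at V = (-29.10, 17.70). That places the tangent points at S = (-37.40, 17.70) on FS and Z = (-29.10, 26.00) on ZM. Then |QZ| = |Z − Q| = 39.02.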